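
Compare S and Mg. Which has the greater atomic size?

Mg is in period 3, group 2; S is in period 3, group 16.
Moving right in a period, electrons are added to the same shell under a stronger nuclear pull, so atoms get smaller; moving down, a new shell is opened and atoms get larger.
All lie in period 3, so atomic radius increases right to left.
So Mg has the greater atomic size (Mg > S).

Mg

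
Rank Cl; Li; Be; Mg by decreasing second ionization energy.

Consider each +1 ion: Cl⁺ still has 6 valence electrons; Li⁺ is the bare [He] core; Be⁺ still has 1 valence electron; Mg⁺ still has 1 valence electron.
Core electrons are held far more tightly than valence electrons, so Li tops the IE_2 order.
Valence configurations: Cl⁺ [Ne]3s²3p⁴, Be⁺ [He]2s¹, Mg⁺ [Ne]3s¹.
Approximate IE_2 values (kJ/mol): Cl 2298, Li 7298, Be 1757, Mg 1451.
Overall IE_2 order: Mg < Be < Cl < Li.

Li > Cl > Be > Mg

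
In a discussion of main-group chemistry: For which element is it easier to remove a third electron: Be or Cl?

Consider each +2 ion: Be²⁺ is the bare [He] core; Cl²⁺ still has 5 valence electrons.
Breaking into a closed-shell core is much more expensive than removing a leftover valence electron — Be has the largest IE_3 here.
Tabulated IE_3 (kJ/mol): Be 14849, Cl 3822.
Putting it together, IE_3: Cl < Be.

Cl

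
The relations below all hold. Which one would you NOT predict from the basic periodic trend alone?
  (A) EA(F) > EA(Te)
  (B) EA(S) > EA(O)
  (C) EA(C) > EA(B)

The general trend: electron affinity increases across a period and decreases down a group.
(A) F (period 2, group 17) vs Te (period 5, group 16): the stated order agrees with the simple trend.
(B) S (period 3, group 16) vs O (period 2, group 16): the stated order contradicts the simple trend.
(C) C (period 2, group 14) vs B (period 2, group 13): the stated order agrees with the simple trend.
The exception is (B): the compact 2p subshell of O repels the added electron more than S's larger 3p does.

(B)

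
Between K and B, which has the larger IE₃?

K

IE_3 is the cost of taking one more electron from the +2 cation: K²⁺ is already 1 electron into the core; B²⁺ still has 1 valence electron.
Breaking into a closed-shell core is much more expensive than removing a leftover valence electron — K has the largest IE_3 here.
Approximate IE_3 values (kJ/mol): K 4420, B 3660.
So the third ionization energies run B < K.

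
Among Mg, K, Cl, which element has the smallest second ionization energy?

Mg

After 1 electron has been removed, what remains? Mg⁺ still has 1 valence electron; K⁺ is the bare [Ar] core; Cl⁺ still has 6 valence electrons.
Pulling an electron out of a noble-gas core costs far more than removing a remaining valence electron, so K sits at the high end of IE_2.
Valence configurations: Mg⁺ [Ne]3s¹, Cl⁺ [Ne]3s²3p⁴.
Approximate IE_2 values (kJ/mol): Mg 1451, K 3052, Cl 2298.
Hence IE_2: Mg < Cl < K.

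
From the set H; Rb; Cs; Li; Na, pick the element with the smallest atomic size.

H is in period 1, group 1; Li is in period 2, group 1; Na is in period 3, group 1; Rb is in period 5, group 1; Cs is in period 6, group 1.
Across a period the added protons contract the valence shell; down a group each new principal shell makes the atom larger.
All are in group 1, so atomic radius increases down the group.
The smallest atomic size among these belongs to H.

H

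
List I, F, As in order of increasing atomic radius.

F is in period 2, group 17; As is in period 4, group 15; I is in period 5, group 17.
Radius decreases left→right (rising Z_eff, same n) and increases top→bottom (higher n).
These span different periods and groups, so the two trends combine.
As > F: both effects reinforce here, so As is clearly the larger of the two.
I > As: period and group pull opposite ways; the down-group shift dominates (133 vs 121 pm).
For reference (pm): F 64, As 121, I 133.
So from smallest to largest: F < As < I.

F, As, I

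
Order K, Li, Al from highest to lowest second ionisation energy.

Consider each +1 ion: K⁺ is the bare [Ar] core; Li⁺ is the bare [He] core; Al⁺ still has 2 valence electrons.
Breaking into a closed-shell core is much more expensive than removing a leftover valence electron — K and Li have the largest IE_2 here.
Approximate IE_2 values (kJ/mol): K 3052, Li 7298, Al 1817.
Overall IE_2 order: Al < K < Li.

Li > K > Al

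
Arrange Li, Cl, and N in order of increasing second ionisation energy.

Cl < N < Li

Consider each +1 ion: Li⁺ is the bare [He] core; Cl⁺ still has 6 valence electrons; N⁺ still has 4 valence electrons.
Breaking into a closed-shell core is much more expensive than removing a leftover valence electron — Li has the largest IE_2 here.
Valence configurations: Cl⁺ [Ne]3s²3p⁴, N⁺ [He]2s²2p².
Tabulated IE_2 (kJ/mol): Li 7298, Cl 2298, N 2856.
Overall IE_2 order: Cl < N < Li.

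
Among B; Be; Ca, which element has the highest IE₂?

After 1 electron has been removed, what remains? B⁺ still has 2 valence electrons; Be⁺ still has 1 valence electron; Ca⁺ still has 1 valence electron.
All are still removing valence electrons, so compare the +1 ions as you would atoms: IE_2 generally rises across a period (higher Z_eff) and falls down a group (larger shell), subject to the usual subshell exceptions.
Valence configurations: B⁺ [He]2s², Be⁺ [He]2s¹, Ca⁺ [Ar]4s¹.
The numbers (kJ/mol): B 2427, Be 1757, Ca 1145.
Overall IE_2 order: Ca < Be < B.

B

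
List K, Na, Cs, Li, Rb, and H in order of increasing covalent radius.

Across a period the added protons contract the valence shell; down a group each new principal shell makes the atom larger.
All are in group 1, so atomic radius increases down the group.
So from smallest to largest: H < Li < Na < K < Rb < Cs.

H, Li, Na, K, Rb, Cs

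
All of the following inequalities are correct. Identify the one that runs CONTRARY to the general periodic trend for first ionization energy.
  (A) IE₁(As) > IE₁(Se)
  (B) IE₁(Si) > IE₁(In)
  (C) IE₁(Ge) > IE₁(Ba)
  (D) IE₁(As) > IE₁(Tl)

(A)

The general trend: first ionization energy increases across a period and decreases down a group.
(A) As (period 4, group 15) vs Se (period 4, group 16): the stated order contradicts the simple trend.
(B) Si (period 3, group 14) vs In (period 5, group 13): the stated order agrees with the simple trend.
(C) Ge (period 4, group 14) vs Ba (period 6, group 2): the stated order agrees with the simple trend.
(D) As (period 4, group 15) vs Tl (period 6, group 13): the stated order agrees with the simple trend.
The exception is (A): Se (4p⁴) ionizes more easily than half-filled As (4p³).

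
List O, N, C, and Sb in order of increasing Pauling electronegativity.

Sb, C, N, O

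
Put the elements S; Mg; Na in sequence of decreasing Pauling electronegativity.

S > Mg > Na

Electronegativity increases across a period and decreases down a group, tracking effective nuclear charge and atomic size.
All lie in period 3, so electronegativity increases left to right.
So from highest to lowest: S > Mg > Na.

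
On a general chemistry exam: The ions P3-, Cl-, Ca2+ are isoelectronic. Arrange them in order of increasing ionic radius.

All of these have 18 electrons, so size is governed by nuclear charge alone: the more protons, the stronger the pull on the same electron cloud, and the smaller the ion.
Nuclear charges: Ca2+ (Z=20), Cl- (Z=17), P3- (Z=15).
Smallest to largest: Ca2+ < Cl- < P3-.

Ca2+ < Cl- < P3-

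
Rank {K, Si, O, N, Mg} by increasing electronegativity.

K < Mg < Si < N < O

N is in period 2, group 15; O is in period 2, group 16; Mg is in period 3, group 2; Si is in period 3, group 14; K is in period 4, group 1.
Electronegativity increases across a period and decreases down a group, tracking effective nuclear charge and atomic size.
These span different periods and groups, so the two trends combine.
Mg > K: relative to K, both the across-period and down-group shifts push Mg's electronegativity up.
Si > Mg: Si lies to the right of Mg in period 3, so the across-period effect alone puts Si higher.
N > Si: both effects reinforce here, so N is clearly the higher of the two.
O > N: O lies to the right of N in period 2, so the across-period effect alone puts O higher.
Tabulated electronegativity (Pauling): N 3.04, O 3.44, Mg 1.31, Si 1.90, K 0.82.
So from lowest to highest: K < Mg < Si < N < O.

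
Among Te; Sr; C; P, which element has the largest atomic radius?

C is in period 2, group 14; P is in period 3, group 15; Sr is in period 5, group 2; Te is in period 5, group 16.
Across a period the added protons contract the valence shell; down a group each new principal shell makes the atom larger.
Neither a single period nor a single group — weigh both effects.
P > C: period and group pull opposite ways; the down-group shift dominates (111 vs 75 pm).
Te > P: period and group pull opposite ways; the down-group shift dominates (136 vs 111 pm).
Sr > Te: Sr lies to the left of Te in period 5, so the across-period effect alone puts Sr larger.
Tabulated atomic radius (pm): C 75, P 111, Sr 185, Te 136.
The largest atomic radius among these belongs to Sr.

Sr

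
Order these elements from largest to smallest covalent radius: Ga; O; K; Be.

Moving right in a period, electrons are added to the same shell under a stronger nuclear pull, so atoms get smaller; moving down, a new shell is opened and atoms get larger.
These span different periods and groups, so the two trends combine.
Be > O: both are in period 2; the period trend gives Be the larger value.
Ga > Be: period and group pull opposite ways; the down-group shift dominates (124 vs 102 pm).
K > Ga: K lies to the left of Ga in period 4, so the across-period effect alone puts K larger.
For reference (pm): Be 102, O 63, K 196, Ga 124.
So from largest to smallest: K > Ga > Be > O.

K > Ga > Be > O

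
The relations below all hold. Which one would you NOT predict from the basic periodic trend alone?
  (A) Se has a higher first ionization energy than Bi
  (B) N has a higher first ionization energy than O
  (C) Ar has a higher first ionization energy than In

The general trend: first ionization energy increases across a period and decreases down a group.
(A) Se (period 4, group 16) vs Bi (period 6, group 15): the stated order agrees with the simple trend.
(B) N (period 2, group 15) vs O (period 2, group 16): the stated order contradicts the simple trend.
(C) Ar (period 3, group 18) vs In (period 5, group 13): the stated order agrees with the simple trend.
The exception is (B): pairing an electron in O's 2p⁴ costs repulsion energy, so O ionizes more easily than half-filled N (2p³).

(B)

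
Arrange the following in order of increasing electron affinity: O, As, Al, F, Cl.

Al < As < O < F < Cl

O is in period 2, group 16; F is in period 2, group 17; Al is in period 3, group 13; Cl is in period 3, group 17; As is in period 4, group 15.
EA tends to increase across a period and decrease down a group, though the pattern is less regular than for IE or radius.
These span different periods and groups, so the two trends combine.
As > Al: period and group pull opposite ways; the across-period shift dominates (78 vs 42 kJ/mol).
O > As: relative to As, both the across-period and down-group shifts push O's electron affinity up.
F > O: both are in period 2; the period trend gives F the larger value.
Cl > F: this pair runs against the simple trend — see the exception note.
Note the exception: Cl has a higher electron affinity than F, contrary to the simple trend — F's small 2p subshell makes the incoming electron feel strong e⁻–e⁻ repulsion, so Cl actually releases more energy on gaining an electron.
Approximate values (kJ/mol): O 141, F 328, Al 42, Cl 349, As 78.
So from lowest to highest: Al < As < O < F < Cl.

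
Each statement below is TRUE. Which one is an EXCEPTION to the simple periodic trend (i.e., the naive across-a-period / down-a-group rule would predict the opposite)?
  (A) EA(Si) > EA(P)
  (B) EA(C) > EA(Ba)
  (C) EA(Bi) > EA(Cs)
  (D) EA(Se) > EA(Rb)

(A)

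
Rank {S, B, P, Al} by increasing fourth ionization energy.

S < P < Al < B

The fourth ionization energy removes an electron from the +3 ion. For each element: S³⁺ still has 3 valence electrons; B³⁺ is the bare [He] core; P³⁺ still has 2 valence electrons; Al³⁺ is the bare [Ne] core.
Pulling an electron out of a noble-gas core costs far more than removing a remaining valence electron, so Al and B sit at the high end of IE_4.
Valence configurations: S³⁺ [Ne]3s²3p¹, P³⁺ [Ne]3s².
S³⁺ loses a lone 3p electron whereas P³⁺ must break into a filled 3s² pair, so IE_4(P) > IE_4(S) even though S has the higher nuclear charge.
Approximate IE_4 values (kJ/mol): S 4556, B 25026, P 4964, Al 11577.
Hence IE_4: S < P < Al < B.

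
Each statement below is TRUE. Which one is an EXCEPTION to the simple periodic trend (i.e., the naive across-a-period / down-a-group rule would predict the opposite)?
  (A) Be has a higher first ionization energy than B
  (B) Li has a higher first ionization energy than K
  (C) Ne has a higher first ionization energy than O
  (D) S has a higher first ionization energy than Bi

(A)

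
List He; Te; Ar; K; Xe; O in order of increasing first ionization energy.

He is in period 1, group 18; O is in period 2, group 16; Ar is in period 3, group 18; K is in period 4, group 1; Te is in period 5, group 16; Xe is in period 5, group 18.
IE₁ increases left→right with effective nuclear charge and decreases top→bottom as the valence shell moves farther out.
Here both period and group differ, so the two effects have to be weighed against each other.
Te > K: the two effects oppose for this pair; the across-period effect wins (869 vs 419 kJ/mol).
Xe > Te: Xe lies to the right of Te in period 5, so the across-period effect alone puts Xe higher.
O > Xe: period and group pull opposite ways; the down-group shift dominates (1314 vs 1170 kJ/mol).
Ar > O: period and group pull opposite ways; the across-period shift dominates (1521 vs 1314 kJ/mol).
He > Ar: He sits above Ar in group 18, so the down-group effect alone puts He higher.
Tabulated first ionization energy (kJ/mol): He 2372, O 1314, Ar 1521, K 419, Te 869, Xe 1170.
So from lowest to highest: K < Te < Xe < O < Ar < He.

K < Te < Xe < O < Ar < He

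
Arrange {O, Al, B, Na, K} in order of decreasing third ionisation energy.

After 2 electrons have been removed, what remains? O²⁺ still has 4 valence electrons; Al²⁺ still has 1 valence electron; B²⁺ still has 1 valence electron; Na²⁺ is already 1 electron into the core; K²⁺ is already 1 electron into the core.
Usually core removal costs more than valence removal, but here the competition is close: a tightly held n=2 valence electron can cost more to remove than an n=3 core electron, so the actual values have to decide it.
Valence configurations: O²⁺ [He]2s²2p², Al²⁺ [Ne]3s¹, B²⁺ [He]2s¹.
Tabulated IE_3 (kJ/mol): O 5300, Al 2745, B 3660, Na 6910, K 4420.
Putting it together, IE_3: Al < B < K < O < Na.

Na > O > K > B > Al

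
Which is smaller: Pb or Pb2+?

Pb2+

Forming Pb2+ removes 2 electrons from Pb. Fewer electrons for the same nuclear charge means less shielding and a higher Z_eff on the remaining electrons.
A cation is smaller than its parent atom: Pb2+ < Pb.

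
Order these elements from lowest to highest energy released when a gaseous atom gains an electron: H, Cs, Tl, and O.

H is in period 1, group 1; O is in period 2, group 16; Cs is in period 6, group 1; Tl is in period 6, group 13.
EA tends to increase across a period and decrease down a group, though the pattern is less regular than for IE or radius.
Here both period and group differ, so the two effects have to be weighed against each other.
Cs > Tl: this pair runs against the simple trend — see the exception note.
H > Cs: they share group 1; the group trend gives H the larger value.
O > H: period and group pull opposite ways; the across-period shift dominates (141 vs 73 kJ/mol).
Note the exception: Cs has a higher electron affinity than Tl, contrary to the simple trend — Tl's ns²np¹ configuration gives only a small electron affinity — the sparsely filled np subshell binds an added electron weakly.
Tabulated electron affinity (kJ/mol): H 73, O 141, Cs 46, Tl 19.
So from lowest to highest: Tl < Cs < H < O.

Tl < Cs < H < O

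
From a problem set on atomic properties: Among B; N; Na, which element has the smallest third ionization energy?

B

After 2 electrons have been removed, what remains? B²⁺ still has 1 valence electron; N²⁺ still has 3 valence electrons; Na²⁺ is already 1 electron into the core.
Pulling an electron out of a noble-gas core costs far more than removing a remaining valence electron, so Na sits at the high end of IE_3.
Valence configurations: B²⁺ [He]2s¹, N²⁺ [He]2s²2p¹.
Approximate IE_3 values (kJ/mol): B 3660, N 4578, Na 6910.
Overall IE_3 order: B < N < Na.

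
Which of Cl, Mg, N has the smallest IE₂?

The second ionization energy removes an electron from the +1 ion. For each element: Cl⁺ still has 6 valence electrons; Mg⁺ still has 1 valence electron; N⁺ still has 4 valence electrons.
All are still removing valence electrons, so compare the +1 ions as you would atoms: IE_2 generally rises across a period (higher Z_eff) and falls down a group (larger shell), subject to the usual subshell exceptions.
Valence configurations: Cl⁺ [Ne]3s²3p⁴, Mg⁺ [Ne]3s¹, N⁺ [He]2s²2p².
The numbers (kJ/mol): Cl 2298, Mg 1451, N 2856.
Overall IE_2 order: Mg < Cl < N.

Mg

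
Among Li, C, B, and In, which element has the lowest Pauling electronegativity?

Li is in period 2, group 1; B is in period 2, group 13; C is in period 2, group 14; In is in period 5, group 13.
Smaller atoms with higher effective nuclear charge are more electronegative.
Here both period and group differ, so the two effects have to be weighed against each other.
In > Li: the two effects oppose for this pair; the across-period effect wins (1.78 vs 0.98).
B > In: they share group 13; the group trend gives B the larger value.
C > B: both are in period 2; the period trend gives C the larger value.
For reference (Pauling): Li 0.98, B 2.04, C 2.55, In 1.78.
The lowest Pauling electronegativity among these belongs to Li.

Li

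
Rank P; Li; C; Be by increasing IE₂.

Be < P < C < Li

Consider each +1 ion: P⁺ still has 4 valence electrons; Li⁺ is the bare [He] core; C⁺ still has 3 valence electrons; Be⁺ still has 1 valence electron.
Breaking into a closed-shell core is much more expensive than removing a leftover valence electron — Li has the largest IE_2 here.
Valence configurations: P⁺ [Ne]3s²3p², C⁺ [He]2s²2p¹, Be⁺ [He]2s¹.
Approximate IE_2 values (kJ/mol): P 1907, Li 7298, C 2353, Be 1757.
Putting it together, IE_2: Be < P < C < Li.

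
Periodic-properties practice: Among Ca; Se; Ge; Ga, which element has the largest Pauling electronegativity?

Se

EN rises left→right (higher Z_eff, smaller atoms) and falls top→bottom (larger, more shielded atoms).
All lie in period 4, so electronegativity increases left to right.
The largest Pauling electronegativity among these belongs to Se.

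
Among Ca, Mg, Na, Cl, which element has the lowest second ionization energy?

Ca

The second ionization energy removes an electron from the +1 ion. For each element: Ca⁺ still has 1 valence electron; Mg⁺ still has 1 valence electron; Na⁺ is the bare [Ne] core; Cl⁺ still has 6 valence electrons.
Breaking into a closed-shell core is much more expensive than removing a leftover valence electron — Na has the largest IE_2 here.
Valence configurations: Ca⁺ [Ar]4s¹, Mg⁺ [Ne]3s¹, Cl⁺ [Ne]3s²3p⁴.
Approximate IE_2 values (kJ/mol): Ca 1145, Mg 1451, Na 4562, Cl 2298.
Overall IE_2 order: Ca < Mg < Cl < Na.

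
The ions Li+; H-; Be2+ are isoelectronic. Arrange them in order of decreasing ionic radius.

H-, Li+, Be2+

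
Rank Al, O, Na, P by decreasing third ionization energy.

Na > O > P > Al

IE_3 is the cost of taking one more electron from the +2 cation: Al²⁺ still has 1 valence electron; O²⁺ still has 4 valence electrons; Na²⁺ is already 1 electron into the core; P²⁺ still has 3 valence electrons.
Pulling an electron out of a noble-gas core costs far more than removing a remaining valence electron, so Na sits at the high end of IE_3.
Valence configurations: Al²⁺ [Ne]3s¹, O²⁺ [He]2s²2p², P²⁺ [Ne]3s²3p¹.
Tabulated IE_3 (kJ/mol): Al 2745, O 5300, Na 6910, P 2914.
So the third ionization energies run Al < P < O < Na.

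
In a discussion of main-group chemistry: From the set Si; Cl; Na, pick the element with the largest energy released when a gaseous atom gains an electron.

Na is in period 3, group 1; Si is in period 3, group 14; Cl is in period 3, group 17.
Atoms with high Z_eff and room in the valence shell (especially the halogens) have the most exothermic electron affinities.
All lie in period 3, so electron affinity increases left to right.
The largest energy released when a gaseous atom gains an electron among these belongs to Cl.

Cl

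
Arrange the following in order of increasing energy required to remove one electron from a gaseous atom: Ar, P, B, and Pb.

Pb < B < P < Ar

B is in period 2, group 13; P is in period 3, group 15; Ar is in period 3, group 18; Pb is in period 6, group 14.
Removing the outermost electron gets harder across a period and easier down a group.
Neither a single period nor a single group — weigh both effects.
B > Pb: period and group pull opposite ways; the down-group shift dominates (801 vs 716 kJ/mol).
P > B: period and group pull opposite ways; the across-period shift dominates (1012 vs 801 kJ/mol).
Ar > P: both are in period 3; the period trend gives Ar the larger value.
Approximate values (kJ/mol): B 801, P 1012, Ar 1521, Pb 716.
So from lowest to highest: Pb < B < P < Ar.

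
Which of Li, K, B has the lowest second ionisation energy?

After 1 electron has been removed, what remains? Li⁺ is the bare [He] core; K⁺ is the bare [Ar] core; B⁺ still has 2 valence electrons.
Core electrons are held far more tightly than valence electrons, so K and Li top the IE_2 order.
Approximate IE_2 values (kJ/mol): Li 7298, K 3052, B 2427.
So the second ionization energies run B < K < Li.

B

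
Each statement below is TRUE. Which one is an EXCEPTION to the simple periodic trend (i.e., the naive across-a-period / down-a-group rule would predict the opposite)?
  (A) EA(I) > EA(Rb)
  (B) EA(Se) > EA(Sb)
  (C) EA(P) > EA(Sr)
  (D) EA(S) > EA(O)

(D)

The general trend: electron affinity increases across a period and decreases down a group.
(A) I (period 5, group 17) vs Rb (period 5, group 1): the stated order agrees with the simple trend.
(B) Se (period 4, group 16) vs Sb (period 5, group 15): the stated order agrees with the simple trend.
(C) P (period 3, group 15) vs Sr (period 5, group 2): the stated order agrees with the simple trend.
(D) S (period 3, group 16) vs O (period 2, group 16): the stated order contradicts the simple trend.
The exception is (D): the compact 2p subshell of O repels the added electron more than S's larger 3p does.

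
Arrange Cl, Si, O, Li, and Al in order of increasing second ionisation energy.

Si < Al < Cl < O < Li

After 1 electron has been removed, what remains? Cl⁺ still has 6 valence electrons; Si⁺ still has 3 valence electrons; O⁺ still has 5 valence electrons; Li⁺ is the bare [He] core; Al⁺ still has 2 valence electrons.
Breaking into a closed-shell core is much more expensive than removing a leftover valence electron — Li has the largest IE_2 here.
Valence configurations: Cl⁺ [Ne]3s²3p⁴, Si⁺ [Ne]3s²3p¹, O⁺ [He]2s²2p³, Al⁺ [Ne]3s².
Si⁺ loses a lone 3p electron whereas Al⁺ must break into a filled 3s² pair, so IE_2(Al) > IE_2(Si) even though Si has the higher nuclear charge.
Approximate IE_2 values (kJ/mol): Cl 2298, Si 1577, O 3388, Li 7298, Al 1817.
Hence IE_2: Si < Al < Cl < O < Li.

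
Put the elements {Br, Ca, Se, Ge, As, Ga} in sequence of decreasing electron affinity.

Br > Se > Ge > As > Ga > Ca

EA tends to increase across a period and decrease down a group, though the pattern is less regular than for IE or radius.
All lie in period 4; the across-period trend (electron affinity increases left to right) applies, with the exception below.
Note the exception: Ge has a higher electron affinity than As, contrary to the simple trend — adding an electron to As's half-filled 4p³ is unfavourable, so Ge (4p²) has the more exothermic EA.
Approximate values (kJ/mol): Ca 2, Ga 29, Ge 119, As 78, Se 195, Br 325.
So from highest to lowest: Br > Se > Ge > As > Ga > Ca.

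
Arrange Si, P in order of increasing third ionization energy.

P, Si

Consider each +2 ion: Si²⁺ still has 2 valence electrons; P²⁺ still has 3 valence electrons.
All are still removing valence electrons, so compare the +2 ions as you would atoms: IE_3 generally rises across a period (higher Z_eff) and falls down a group (larger shell), subject to the usual subshell exceptions.
Valence configurations: Si²⁺ [Ne]3s², P²⁺ [Ne]3s²3p¹.
P²⁺ loses a lone 3p electron whereas Si²⁺ must break into a filled 3s² pair, so IE_3(Si) > IE_3(P) even though P has the higher nuclear charge.
Tabulated IE_3 (kJ/mol): Si 3232, P 2914.
So the third ionization energies run P < Si.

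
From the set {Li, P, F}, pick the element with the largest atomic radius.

Li

Li is in period 2, group 1; F is in period 2, group 17; P is in period 3, group 15.
Across a period the added protons contract the valence shell; down a group each new principal shell makes the atom larger.
These span different periods and groups, so the two trends combine.
P > F: both effects reinforce here, so P is clearly the larger of the two.
Li > P: the two effects oppose for this pair; the across-period effect wins (133 vs 111 pm).
Approximate values (pm): Li 133, F 64, P 111.
The largest atomic radius among these belongs to Li.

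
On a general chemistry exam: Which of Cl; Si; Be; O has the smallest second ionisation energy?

Si

The second ionization energy removes an electron from the +1 ion. For each element: Cl⁺ still has 6 valence electrons; Si⁺ still has 3 valence electrons; Be⁺ still has 1 valence electron; O⁺ still has 5 valence electrons.
All are still removing valence electrons, so compare the +1 ions as you would atoms: IE_2 generally rises across a period (higher Z_eff) and falls down a group (larger shell), subject to the usual subshell exceptions.
Valence configurations: Cl⁺ [Ne]3s²3p⁴, Si⁺ [Ne]3s²3p¹, Be⁺ [He]2s¹, O⁺ [He]2s²2p³.
Approximate IE_2 values (kJ/mol): Cl 2298, Si 1577, Be 1757, O 3388.
Putting it together, IE_2: Si < Be < Cl < O.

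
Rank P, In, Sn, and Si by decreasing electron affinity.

Si is in period 3, group 14; P is in period 3, group 15; In is in period 5, group 13; Sn is in period 5, group 14.
EA tends to increase across a period and decrease down a group, though the pattern is less regular than for IE or radius.
These span different periods and groups, so the two trends combine.
P > In: both effects reinforce here, so P is clearly the higher of the two.
Sn > P: this pair runs against the simple trend — see the exception note.
Si > Sn: they share group 14; the group trend gives Si the larger value.
Note the exception: Sn has a higher electron affinity than P, contrary to the simple trend — adding an electron to P's half-filled np³ subshell costs electron-pairing energy.
Note the exception: Si has a higher electron affinity than P, contrary to the simple trend — adding an electron to P's half-filled 3p³ is unfavourable, so Si (3p²) has the more exothermic EA.
For reference (kJ/mol): Si 134, P 72, In 29, Sn 107.
So from highest to lowest: Si > Sn > P > In.

Si > Sn > P > In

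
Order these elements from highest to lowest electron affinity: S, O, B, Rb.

B is in period 2, group 13; O is in period 2, group 16; S is in period 3, group 16; Rb is in period 5, group 1.
EA tends to increase across a period and decrease down a group, though the pattern is less regular than for IE or radius.
Here both period and group differ, so the two effects have to be weighed against each other.
Rb > B: this pair runs against the simple trend — see the exception note.
O > Rb: relative to Rb, both the across-period and down-group shifts push O's electron affinity up.
S > O: this pair runs against the simple trend — see the exception note.
Note the exception: Rb has a higher electron affinity than B, contrary to the simple trend — B's ns²np¹ configuration gives only a small electron affinity — the sparsely filled np subshell binds an added electron weakly.
Note the exception: S has a higher electron affinity than O, contrary to the simple trend — the compact 2p subshell of O repels the added electron more than S's larger 3p does.
Approximate values (kJ/mol): B 27, O 141, S 200, Rb 47.
So from highest to lowest: S > O > Rb > B.

S, O, Rb, B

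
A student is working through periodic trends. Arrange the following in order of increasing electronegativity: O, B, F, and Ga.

B is in period 2, group 13; O is in period 2, group 16; F is in period 2, group 17; Ga is in period 4, group 13.
Smaller atoms with higher effective nuclear charge are more electronegative.
Here both period and group differ, so the two effects have to be weighed against each other.
B > Ga: they share group 13; the group trend gives B the larger value.
O > B: O lies to the right of B in period 2, so the across-period effect alone puts O higher.
F > O: both are in period 2; the period trend gives F the larger value.
For reference (Pauling): B 2.04, O 3.44, F 3.98, Ga 1.81.
So from lowest to highest: Ga < B < O < F.

Ga, B, O, F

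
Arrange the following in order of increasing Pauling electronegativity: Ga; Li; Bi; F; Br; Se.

Li < Ga < Bi < Se < Br < F

Li is in period 2, group 1; F is in period 2, group 17; Ga is in period 4, group 13; Se is in period 4, group 16; Br is in period 4, group 17; Bi is in period 6, group 15.
Electronegativity increases across a period and decreases down a group, tracking effective nuclear charge and atomic size.
These span different periods and groups, so the two trends combine.
Ga > Li: the two effects oppose for this pair; the across-period effect wins (1.81 vs 0.98).
Bi > Ga: the two effects oppose for this pair; the across-period effect wins (2.02 vs 1.81).
Se > Bi: both effects reinforce here, so Se is clearly the higher of the two.
Br > Se: both are in period 4; the period trend gives Br the larger value.
F > Br: F sits above Br in group 17, so the down-group effect alone puts F higher.
Approximate values (Pauling): Li 0.98, F 3.98, Ga 1.81, Se 2.55, Br 2.96, Bi 2.02.
So from lowest to highest: Li < Ga < Bi < Se < Br < F.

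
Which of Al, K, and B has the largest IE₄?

B

After 3 electrons have been removed, what remains? Al³⁺ is the bare [Ne] core; K³⁺ is already 2 electrons into the core; B³⁺ is the bare [He] core.
All of these are removing an electron from a noble-gas core or deeper; the smaller core (lower principal quantum number) is held far more tightly, and within a period the higher nuclear charge binds the same core more tightly.
Approximate IE_4 values (kJ/mol): Al 11577, K 5877, B 25026.
Putting it together, IE_4: K < Al < B.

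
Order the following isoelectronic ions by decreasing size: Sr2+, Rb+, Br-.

Br-, Rb+, Sr2+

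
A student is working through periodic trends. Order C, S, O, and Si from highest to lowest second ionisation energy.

IE_2 is the cost of taking one more electron from the +1 cation: C⁺ still has 3 valence electrons; S⁺ still has 5 valence electrons; O⁺ still has 5 valence electrons; Si⁺ still has 3 valence electrons.
All are still removing valence electrons, so compare the +1 ions as you would atoms: IE_2 generally rises across a period (higher Z_eff) and falls down a group (larger shell), subject to the usual subshell exceptions.
Valence configurations: C⁺ [He]2s²2p¹, S⁺ [Ne]3s²3p³, O⁺ [He]2s²2p³, Si⁺ [Ne]3s²3p¹.
Approximate IE_2 values (kJ/mol): C 2353, S 2252, O 3388, Si 1577.
Hence IE_2: Si < S < C < O.

O > C > S > Si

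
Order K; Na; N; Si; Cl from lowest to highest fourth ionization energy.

Si < Cl < K < N < Na

After 3 electrons have been removed, what remains? K³⁺ is already 2 electrons into the core; Na³⁺ is already 2 electrons into the core; N³⁺ still has 2 valence electrons; Si³⁺ still has 1 valence electron; Cl³⁺ still has 4 valence electrons.
Usually core removal costs more than valence removal, but here the competition is close: a tightly held n=2 valence electron can cost more to remove than an n=3 core electron, so the actual values have to decide it.
Valence configurations: N³⁺ [He]2s², Si³⁺ [Ne]3s¹, Cl³⁺ [Ne]3s²3p².
Tabulated IE_4 (kJ/mol): K 5877, Na 9543, N 7475, Si 4356, Cl 5159.
Hence IE_4: Si < Cl < K < N < Na.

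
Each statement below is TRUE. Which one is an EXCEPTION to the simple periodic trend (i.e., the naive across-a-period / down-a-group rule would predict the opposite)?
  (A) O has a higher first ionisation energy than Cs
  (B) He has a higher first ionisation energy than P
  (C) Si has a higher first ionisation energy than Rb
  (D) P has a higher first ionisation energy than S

The general trend: first ionisation energy increases across a period and decreases down a group.
(A) O (period 2, group 16) vs Cs (period 6, group 1): the stated order agrees with the simple trend.
(B) He (period 1, group 18) vs P (period 3, group 15): the stated order agrees with the simple trend.
(C) Si (period 3, group 14) vs Rb (period 5, group 1): the stated order agrees with the simple trend.
(D) P (period 3, group 15) vs S (period 3, group 16): the stated order contradicts the simple trend.
The exception is (D): S (3p⁴) ionizes more easily than half-filled P (3p³) because the paired 3p electron in S is pushed out by e⁻–e⁻ repulsion.

(D)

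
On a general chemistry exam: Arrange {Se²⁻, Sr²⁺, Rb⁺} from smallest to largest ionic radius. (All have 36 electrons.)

All of these have 36 electrons, so size is governed by nuclear charge alone: the more protons, the stronger the pull on the same electron cloud, and the smaller the ion.
Nuclear charges: Sr²⁺ (Z=38), Rb⁺ (Z=37), Se²⁻ (Z=34).
Smallest to largest: Sr²⁺ < Rb⁺ < Se²⁻.

Sr²⁺, Rb⁺, Se²⁻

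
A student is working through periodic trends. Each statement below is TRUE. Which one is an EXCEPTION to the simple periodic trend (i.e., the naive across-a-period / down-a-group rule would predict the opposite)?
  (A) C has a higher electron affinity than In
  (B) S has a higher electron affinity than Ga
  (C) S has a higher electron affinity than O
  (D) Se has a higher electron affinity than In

The general trend: electron affinity increases across a period and decreases down a group.
(A) C (period 2, group 14) vs In (period 5, group 13): the stated order agrees with the simple trend.
(B) S (period 3, group 16) vs Ga (period 4, group 13): the stated order agrees with the simple trend.
(C) S (period 3, group 16) vs O (period 2, group 16): the stated order contradicts the simple trend.
(D) Se (period 4, group 16) vs In (period 5, group 13): the stated order agrees with the simple trend.
The exception is (C): the compact 2p subshell of O repels the added electron more than S's larger 3p does.

(C)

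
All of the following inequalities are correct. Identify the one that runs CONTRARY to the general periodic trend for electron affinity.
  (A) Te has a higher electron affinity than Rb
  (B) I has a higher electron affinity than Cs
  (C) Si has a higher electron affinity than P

(C)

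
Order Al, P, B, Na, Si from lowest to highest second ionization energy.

Si < Al < P < B < Na

After 1 electron has been removed, what remains? Al⁺ still has 2 valence electrons; P⁺ still has 4 valence electrons; B⁺ still has 2 valence electrons; Na⁺ is the bare [Ne] core; Si⁺ still has 3 valence electrons.
Core electrons are held far more tightly than valence electrons, so Na tops the IE_2 order.
Valence configurations: Al⁺ [Ne]3s², P⁺ [Ne]3s²3p², B⁺ [He]2s², Si⁺ [Ne]3s²3p¹.
Si⁺ loses a lone 3p electron whereas Al⁺ must break into a filled 3s² pair, so IE_2(Al) > IE_2(Si) even though Si has the higher nuclear charge.
The numbers (kJ/mol): Al 1817, P 1907, B 2427, Na 4562, Si 1577.
Hence IE_2: Si < Al < P < B < Na.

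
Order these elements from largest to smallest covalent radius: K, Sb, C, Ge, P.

Atomic radius shrinks across a period as nuclear charge pulls the same shell inward, and grows down a group as new shells are added.
Neither a single period nor a single group — weigh both effects.
P > C: period and group pull opposite ways; the down-group shift dominates (111 vs 75 pm).
Ge > P: both effects reinforce here, so Ge is clearly the larger of the two.
Sb > Ge: period and group pull opposite ways; the down-group shift dominates (140 vs 121 pm).
K > Sb: the two effects oppose for this pair; the across-period effect wins (196 vs 140 pm).
Tabulated atomic radius (pm): C 75, P 111, K 196, Ge 121, Sb 140.
So from largest to smallest: K > Sb > Ge > P > C.

K, Sb, Ge, P, C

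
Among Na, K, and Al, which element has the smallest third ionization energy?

IE_3 is the cost of taking one more electron from the +2 cation: Na²⁺ is already 1 electron into the core; K²⁺ is already 1 electron into the core; Al²⁺ still has 1 valence electron.
Pulling an electron out of a noble-gas core costs far more than removing a remaining valence electron, so K and Na sit at the high end of IE_3.
The numbers (kJ/mol): Na 6910, K 4420, Al 2745.
So the third ionization energies run Al < K < Na.

Al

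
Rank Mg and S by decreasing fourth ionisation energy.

The fourth ionization energy removes an electron from the +3 ion. For each element: Mg³⁺ is already 1 electron into the core; S³⁺ still has 3 valence electrons.
Core electrons are held far more tightly than valence electrons, so Mg tops the IE_4 order.
Tabulated IE_4 (kJ/mol): Mg 10543, S 4556.
Putting it together, IE_4: S < Mg.

Mg, S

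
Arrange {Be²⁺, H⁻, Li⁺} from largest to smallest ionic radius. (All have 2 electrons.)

H⁻ > Li⁺ > Be²⁺

All of these have 2 electrons, so size is governed by nuclear charge alone: the more protons, the stronger the pull on the same electron cloud, and the smaller the ion.
Nuclear charges: Be²⁺ (Z=4), Li⁺ (Z=3), H⁻ (Z=1).
Largest to smallest: H⁻ > Li⁺ > Be²⁺.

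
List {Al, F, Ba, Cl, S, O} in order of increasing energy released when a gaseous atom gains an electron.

Ba < Al < O < S < F < Cl

O is in period 2, group 16; F is in period 2, group 17; Al is in period 3, group 13; S is in period 3, group 16; Cl is in period 3, group 17; Ba is in period 6, group 2.
Adding an electron releases more energy for atoms nearer the top right (short of the noble gases).
Neither a single period nor a single group — weigh both effects.
Al > Ba: relative to Ba, both the across-period and down-group shifts push Al's electron affinity up.
O > Al: relative to Al, both the across-period and down-group shifts push O's electron affinity up.
S > O: this pair runs against the simple trend — see the exception note.
F > S: relative to S, both the across-period and down-group shifts push F's electron affinity up.
Cl > F: this pair runs against the simple trend — see the exception note.
Note the exception: S has a higher electron affinity than O, contrary to the simple trend — the compact 2p subshell of O repels the added electron more than S's larger 3p does.
Note the exception: Cl has a higher electron affinity than F, contrary to the simple trend — F's small 2p subshell makes the incoming electron feel strong e⁻–e⁻ repulsion, so Cl actually releases more energy on gaining an electron.
Approximate values (kJ/mol): O 141, F 328, Al 42, S 200, Cl 349, Ba 14.
So from lowest to highest: Ba < Al < O < S < F < Cl.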